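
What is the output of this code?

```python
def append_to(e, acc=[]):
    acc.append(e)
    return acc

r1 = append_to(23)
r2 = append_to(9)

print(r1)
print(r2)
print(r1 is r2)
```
[23, 9]
[23, 9]
True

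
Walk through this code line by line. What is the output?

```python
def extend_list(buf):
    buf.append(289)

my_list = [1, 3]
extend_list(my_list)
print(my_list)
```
[1, 3, 289]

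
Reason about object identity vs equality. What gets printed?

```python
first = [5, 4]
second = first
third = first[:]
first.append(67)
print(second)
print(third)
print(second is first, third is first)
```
[5, 4, 67]
[5, 4]
True False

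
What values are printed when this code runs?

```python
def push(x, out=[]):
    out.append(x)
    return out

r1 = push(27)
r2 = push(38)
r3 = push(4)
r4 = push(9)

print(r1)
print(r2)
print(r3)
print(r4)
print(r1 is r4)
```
[27, 38, 4, 9]
[27, 38, 4, 9]
[27, 38, 4, 9]
[27, 38, 4, 9]
True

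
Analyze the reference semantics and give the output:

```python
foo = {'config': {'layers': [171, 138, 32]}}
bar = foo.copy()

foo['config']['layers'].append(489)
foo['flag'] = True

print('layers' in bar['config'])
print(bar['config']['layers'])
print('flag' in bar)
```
True
[171, 138, 32, 489]
False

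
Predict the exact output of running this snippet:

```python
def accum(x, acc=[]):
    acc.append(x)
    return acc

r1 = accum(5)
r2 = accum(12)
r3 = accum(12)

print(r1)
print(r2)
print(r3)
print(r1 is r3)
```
[5, 12, 12]
[5, 12, 12]
[5, 12, 12]
True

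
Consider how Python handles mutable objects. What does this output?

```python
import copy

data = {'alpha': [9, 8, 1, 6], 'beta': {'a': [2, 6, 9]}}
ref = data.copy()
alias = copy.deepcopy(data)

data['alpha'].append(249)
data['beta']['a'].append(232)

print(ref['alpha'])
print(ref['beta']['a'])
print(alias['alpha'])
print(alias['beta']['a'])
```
[9, 8, 1, 6, 249]
[2, 6, 9, 232]
[9, 8, 1, 6]
[2, 6, 9]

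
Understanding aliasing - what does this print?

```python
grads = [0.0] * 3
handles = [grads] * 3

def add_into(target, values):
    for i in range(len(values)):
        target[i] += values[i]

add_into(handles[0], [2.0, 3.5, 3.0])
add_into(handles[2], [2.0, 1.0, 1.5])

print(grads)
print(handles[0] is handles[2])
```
[4.0, 4.5, 4.5]
True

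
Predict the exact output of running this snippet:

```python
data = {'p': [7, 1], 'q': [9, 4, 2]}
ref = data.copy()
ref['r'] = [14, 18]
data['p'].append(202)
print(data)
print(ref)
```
{'p': [7, 1, 202], 'q': [9, 4, 2]}
{'p': [7, 1, 202], 'q': [9, 4, 2], 'r': [14, 18]}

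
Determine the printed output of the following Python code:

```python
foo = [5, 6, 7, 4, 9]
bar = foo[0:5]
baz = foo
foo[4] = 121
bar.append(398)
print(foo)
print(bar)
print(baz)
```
[5, 6, 7, 4, 121]
[5, 6, 7, 4, 9, 398]
[5, 6, 7, 4, 121]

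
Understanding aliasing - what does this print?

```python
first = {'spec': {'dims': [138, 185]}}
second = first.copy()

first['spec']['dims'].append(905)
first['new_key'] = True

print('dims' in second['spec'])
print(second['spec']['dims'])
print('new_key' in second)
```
True
[138, 185, 905]
False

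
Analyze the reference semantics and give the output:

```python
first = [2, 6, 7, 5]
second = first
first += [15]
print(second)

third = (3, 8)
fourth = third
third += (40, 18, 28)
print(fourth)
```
[2, 6, 7, 5, 15]
(3, 8)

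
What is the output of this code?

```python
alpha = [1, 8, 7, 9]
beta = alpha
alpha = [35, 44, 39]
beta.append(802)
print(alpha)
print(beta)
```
[35, 44, 39]
[1, 8, 7, 9, 802]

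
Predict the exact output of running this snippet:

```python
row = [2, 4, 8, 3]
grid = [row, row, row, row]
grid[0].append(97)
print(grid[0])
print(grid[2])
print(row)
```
[2, 4, 8, 3, 97]
[2, 4, 8, 3, 97]
[2, 4, 8, 3, 97]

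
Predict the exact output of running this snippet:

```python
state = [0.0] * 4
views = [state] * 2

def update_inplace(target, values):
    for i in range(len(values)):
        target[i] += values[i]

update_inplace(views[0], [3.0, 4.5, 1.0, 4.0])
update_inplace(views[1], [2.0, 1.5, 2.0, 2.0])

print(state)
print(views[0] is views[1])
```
[5.0, 6.0, 3.0, 6.0]
True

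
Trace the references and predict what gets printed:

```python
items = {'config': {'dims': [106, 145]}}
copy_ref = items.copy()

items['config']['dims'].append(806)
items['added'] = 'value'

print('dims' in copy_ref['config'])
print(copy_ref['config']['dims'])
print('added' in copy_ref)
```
True
[106, 145, 806]
False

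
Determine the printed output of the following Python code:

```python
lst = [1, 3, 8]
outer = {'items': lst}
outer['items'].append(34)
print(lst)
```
[1, 3, 8, 34]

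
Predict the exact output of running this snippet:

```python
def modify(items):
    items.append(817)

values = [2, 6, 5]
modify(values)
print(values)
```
[2, 6, 5, 817]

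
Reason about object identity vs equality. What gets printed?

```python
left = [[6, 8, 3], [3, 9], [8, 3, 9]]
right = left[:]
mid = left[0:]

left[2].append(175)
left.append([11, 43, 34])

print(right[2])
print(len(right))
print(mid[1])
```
[8, 3, 9, 175]
3
[3, 9]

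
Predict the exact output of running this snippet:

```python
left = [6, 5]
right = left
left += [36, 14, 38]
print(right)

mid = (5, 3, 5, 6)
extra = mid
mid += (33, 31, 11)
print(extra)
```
[6, 5, 36, 14, 38]
(5, 3, 5, 6)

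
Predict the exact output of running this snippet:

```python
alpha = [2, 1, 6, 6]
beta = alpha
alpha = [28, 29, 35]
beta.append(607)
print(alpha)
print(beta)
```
[28, 29, 35]
[2, 1, 6, 6, 607]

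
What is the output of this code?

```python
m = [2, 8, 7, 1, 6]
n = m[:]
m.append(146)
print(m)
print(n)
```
[2, 8, 7, 1, 6, 146]
[2, 8, 7, 1, 6]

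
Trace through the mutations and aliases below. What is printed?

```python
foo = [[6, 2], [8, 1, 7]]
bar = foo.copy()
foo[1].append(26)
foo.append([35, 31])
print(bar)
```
[[6, 2], [8, 1, 7, 26]]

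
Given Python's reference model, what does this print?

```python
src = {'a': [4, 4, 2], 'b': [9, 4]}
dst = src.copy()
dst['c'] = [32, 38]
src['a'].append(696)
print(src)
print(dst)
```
{'a': [4, 4, 2, 696], 'b': [9, 4]}
{'a': [4, 4, 2, 696], 'b': [9, 4], 'c': [32, 38]}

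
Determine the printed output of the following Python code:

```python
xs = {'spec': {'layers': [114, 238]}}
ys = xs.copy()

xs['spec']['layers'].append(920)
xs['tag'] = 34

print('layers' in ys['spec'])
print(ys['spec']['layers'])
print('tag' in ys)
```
True
[114, 238, 920]
False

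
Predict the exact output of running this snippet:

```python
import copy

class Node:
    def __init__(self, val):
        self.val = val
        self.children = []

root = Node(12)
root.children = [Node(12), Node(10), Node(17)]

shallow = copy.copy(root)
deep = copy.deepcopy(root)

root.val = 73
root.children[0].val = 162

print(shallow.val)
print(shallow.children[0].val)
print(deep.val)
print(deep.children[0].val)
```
12
162
12
12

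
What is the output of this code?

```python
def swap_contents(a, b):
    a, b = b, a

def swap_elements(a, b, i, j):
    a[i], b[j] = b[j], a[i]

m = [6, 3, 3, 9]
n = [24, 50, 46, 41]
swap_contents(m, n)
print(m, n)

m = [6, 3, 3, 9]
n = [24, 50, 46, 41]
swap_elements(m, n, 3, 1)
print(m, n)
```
[6, 3, 3, 9] [24, 50, 46, 41]
[6, 3, 3, 50] [24, 9, 46, 41]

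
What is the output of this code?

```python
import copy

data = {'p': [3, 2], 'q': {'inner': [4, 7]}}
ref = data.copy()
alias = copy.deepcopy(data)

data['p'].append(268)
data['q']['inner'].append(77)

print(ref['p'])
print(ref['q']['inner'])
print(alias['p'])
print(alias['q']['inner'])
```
[3, 2, 268]
[4, 7, 77]
[3, 2]
[4, 7]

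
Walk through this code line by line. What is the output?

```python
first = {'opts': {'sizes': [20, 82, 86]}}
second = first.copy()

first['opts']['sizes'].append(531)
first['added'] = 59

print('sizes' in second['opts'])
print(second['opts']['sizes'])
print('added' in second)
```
True
[20, 82, 86, 531]
False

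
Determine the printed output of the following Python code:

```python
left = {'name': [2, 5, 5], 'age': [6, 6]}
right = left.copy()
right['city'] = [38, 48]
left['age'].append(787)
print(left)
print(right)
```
{'name': [2, 5, 5], 'age': [6, 6, 787]}
{'name': [2, 5, 5], 'age': [6, 6, 787], 'city': [38, 48]}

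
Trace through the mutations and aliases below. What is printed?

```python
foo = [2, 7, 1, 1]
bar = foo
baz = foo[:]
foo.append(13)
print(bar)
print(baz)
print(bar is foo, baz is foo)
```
[2, 7, 1, 1, 13]
[2, 7, 1, 1]
True False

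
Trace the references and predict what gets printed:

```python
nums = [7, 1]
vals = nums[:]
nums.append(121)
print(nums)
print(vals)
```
[7, 1, 121]
[7, 1]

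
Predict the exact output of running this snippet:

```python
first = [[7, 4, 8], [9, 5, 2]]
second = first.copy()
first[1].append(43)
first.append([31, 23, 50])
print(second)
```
[[7, 4, 8], [9, 5, 2, 43]]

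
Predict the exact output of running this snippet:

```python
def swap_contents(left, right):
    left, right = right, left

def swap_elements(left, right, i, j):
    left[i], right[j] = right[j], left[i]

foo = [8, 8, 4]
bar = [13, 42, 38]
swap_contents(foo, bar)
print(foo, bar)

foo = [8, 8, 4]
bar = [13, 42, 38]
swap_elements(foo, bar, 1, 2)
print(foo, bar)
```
[8, 8, 4] [13, 42, 38]
[8, 38, 4] [13, 42, 8]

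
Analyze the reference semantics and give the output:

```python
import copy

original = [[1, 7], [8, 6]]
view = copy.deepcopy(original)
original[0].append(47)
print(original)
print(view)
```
[[1, 7, 47], [8, 6]]
[[1, 7], [8, 6]]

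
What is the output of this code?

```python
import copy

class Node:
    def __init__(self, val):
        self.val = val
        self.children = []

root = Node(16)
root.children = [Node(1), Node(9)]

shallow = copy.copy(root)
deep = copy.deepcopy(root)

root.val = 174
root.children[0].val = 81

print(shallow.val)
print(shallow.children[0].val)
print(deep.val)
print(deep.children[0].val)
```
16
81
16
1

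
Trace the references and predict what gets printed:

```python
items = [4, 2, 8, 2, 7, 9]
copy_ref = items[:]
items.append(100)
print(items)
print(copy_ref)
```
[4, 2, 8, 2, 7, 9, 100]
[4, 2, 8, 2, 7, 9]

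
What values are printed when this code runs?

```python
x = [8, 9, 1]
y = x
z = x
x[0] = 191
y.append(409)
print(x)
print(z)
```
[191, 9, 1, 409]
[191, 9, 1, 409]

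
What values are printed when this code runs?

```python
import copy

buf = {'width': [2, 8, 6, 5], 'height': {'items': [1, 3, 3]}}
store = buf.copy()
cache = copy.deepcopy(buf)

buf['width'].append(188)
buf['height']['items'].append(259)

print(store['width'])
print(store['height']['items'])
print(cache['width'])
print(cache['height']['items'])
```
[2, 8, 6, 5, 188]
[1, 3, 3, 259]
[2, 8, 6, 5]
[1, 3, 3]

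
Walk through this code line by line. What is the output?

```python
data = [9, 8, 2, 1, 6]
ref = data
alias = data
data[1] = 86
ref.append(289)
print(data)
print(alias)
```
[9, 86, 2, 1, 6, 289]
[9, 86, 2, 1, 6, 289]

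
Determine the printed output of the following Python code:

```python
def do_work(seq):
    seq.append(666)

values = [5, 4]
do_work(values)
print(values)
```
[5, 4, 666]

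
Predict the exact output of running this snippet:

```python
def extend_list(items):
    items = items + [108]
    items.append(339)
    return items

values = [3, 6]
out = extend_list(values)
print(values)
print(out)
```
[3, 6]
[3, 6, 108, 339]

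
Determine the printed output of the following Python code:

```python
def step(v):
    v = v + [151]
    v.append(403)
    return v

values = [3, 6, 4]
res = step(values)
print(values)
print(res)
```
[3, 6, 4]
[3, 6, 4, 151, 403]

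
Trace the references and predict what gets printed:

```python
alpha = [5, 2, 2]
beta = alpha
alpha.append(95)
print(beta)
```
[5, 2, 2, 95]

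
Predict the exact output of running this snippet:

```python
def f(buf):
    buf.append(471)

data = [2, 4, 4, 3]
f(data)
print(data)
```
[2, 4, 4, 3, 471]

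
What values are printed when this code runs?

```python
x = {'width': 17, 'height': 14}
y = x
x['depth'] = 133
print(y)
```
{'width': 17, 'height': 14, 'depth': 133}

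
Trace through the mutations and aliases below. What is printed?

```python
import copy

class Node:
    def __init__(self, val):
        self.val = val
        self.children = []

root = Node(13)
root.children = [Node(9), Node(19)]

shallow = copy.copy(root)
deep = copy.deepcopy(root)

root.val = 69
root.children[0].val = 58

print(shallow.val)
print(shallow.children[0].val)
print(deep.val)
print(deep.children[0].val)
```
13
58
13
9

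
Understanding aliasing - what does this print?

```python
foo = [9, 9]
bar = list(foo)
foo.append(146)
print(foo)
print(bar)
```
[9, 9, 146]
[9, 9]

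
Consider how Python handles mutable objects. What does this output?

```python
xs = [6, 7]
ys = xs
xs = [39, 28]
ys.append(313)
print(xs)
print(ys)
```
[39, 28]
[6, 7, 313]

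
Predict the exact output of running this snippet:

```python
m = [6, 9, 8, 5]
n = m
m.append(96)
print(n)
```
[6, 9, 8, 5, 96]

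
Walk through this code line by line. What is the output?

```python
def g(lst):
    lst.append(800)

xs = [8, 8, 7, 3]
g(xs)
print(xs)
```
[8, 8, 7, 3, 800]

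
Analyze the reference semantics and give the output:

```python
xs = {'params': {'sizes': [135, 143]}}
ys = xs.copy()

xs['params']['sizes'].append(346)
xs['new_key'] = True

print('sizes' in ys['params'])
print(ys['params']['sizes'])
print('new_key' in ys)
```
True
[135, 143, 346]
False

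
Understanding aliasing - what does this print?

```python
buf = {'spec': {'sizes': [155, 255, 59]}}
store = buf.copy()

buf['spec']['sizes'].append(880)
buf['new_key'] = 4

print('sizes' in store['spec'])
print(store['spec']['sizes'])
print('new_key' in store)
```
True
[155, 255, 59, 880]
False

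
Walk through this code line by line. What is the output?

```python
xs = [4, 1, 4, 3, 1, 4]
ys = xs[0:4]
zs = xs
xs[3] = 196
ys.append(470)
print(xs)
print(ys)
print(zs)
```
[4, 1, 4, 196, 1, 4]
[4, 1, 4, 3, 470]
[4, 1, 4, 196, 1, 4]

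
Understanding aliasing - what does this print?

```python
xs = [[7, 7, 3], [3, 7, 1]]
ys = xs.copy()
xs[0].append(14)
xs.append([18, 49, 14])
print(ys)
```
[[7, 7, 3, 14], [3, 7, 1]]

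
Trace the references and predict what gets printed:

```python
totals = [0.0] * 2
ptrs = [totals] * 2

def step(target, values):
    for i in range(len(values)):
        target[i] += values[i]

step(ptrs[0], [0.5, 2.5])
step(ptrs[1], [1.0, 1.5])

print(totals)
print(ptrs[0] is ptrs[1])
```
[1.5, 4.0]
True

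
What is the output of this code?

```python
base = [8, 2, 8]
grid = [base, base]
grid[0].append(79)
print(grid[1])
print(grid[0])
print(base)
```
[8, 2, 8, 79]
[8, 2, 8, 79]
[8, 2, 8, 79]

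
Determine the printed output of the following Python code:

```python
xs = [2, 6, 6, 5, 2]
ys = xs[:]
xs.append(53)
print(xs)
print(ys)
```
[2, 6, 6, 5, 2, 53]
[2, 6, 6, 5, 2]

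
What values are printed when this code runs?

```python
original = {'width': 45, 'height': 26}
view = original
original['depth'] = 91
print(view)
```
{'width': 45, 'height': 26, 'depth': 91}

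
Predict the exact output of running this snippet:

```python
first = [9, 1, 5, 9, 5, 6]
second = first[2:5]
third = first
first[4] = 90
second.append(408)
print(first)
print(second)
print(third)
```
[9, 1, 5, 9, 90, 6]
[5, 9, 5, 408]
[9, 1, 5, 9, 90, 6]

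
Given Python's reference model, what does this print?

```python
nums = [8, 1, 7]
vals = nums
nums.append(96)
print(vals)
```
[8, 1, 7, 96]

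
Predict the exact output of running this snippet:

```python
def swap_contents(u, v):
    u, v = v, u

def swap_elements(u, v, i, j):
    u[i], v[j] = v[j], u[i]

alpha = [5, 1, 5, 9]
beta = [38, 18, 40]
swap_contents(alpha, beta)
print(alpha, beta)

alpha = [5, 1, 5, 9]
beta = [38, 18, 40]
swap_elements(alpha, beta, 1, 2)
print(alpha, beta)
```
[5, 1, 5, 9] [38, 18, 40]
[5, 40, 5, 9] [38, 18, 1]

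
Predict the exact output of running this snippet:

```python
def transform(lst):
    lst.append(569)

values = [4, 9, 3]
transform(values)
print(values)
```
[4, 9, 3, 569]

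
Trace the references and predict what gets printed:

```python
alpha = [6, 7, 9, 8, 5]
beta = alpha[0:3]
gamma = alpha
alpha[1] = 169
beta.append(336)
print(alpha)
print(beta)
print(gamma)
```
[6, 169, 9, 8, 5]
[6, 7, 9, 336]
[6, 169, 9, 8, 5]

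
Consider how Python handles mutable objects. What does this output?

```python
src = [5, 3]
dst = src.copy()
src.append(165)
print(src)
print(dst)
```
[5, 3, 165]
[5, 3]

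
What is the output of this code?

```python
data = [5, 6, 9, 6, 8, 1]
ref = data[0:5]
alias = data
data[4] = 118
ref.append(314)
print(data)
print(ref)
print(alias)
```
[5, 6, 9, 6, 118, 1]
[5, 6, 9, 6, 8, 314]
[5, 6, 9, 6, 118, 1]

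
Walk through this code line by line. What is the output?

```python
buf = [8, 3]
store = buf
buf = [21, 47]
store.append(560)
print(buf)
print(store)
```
[21, 47]
[8, 3, 560]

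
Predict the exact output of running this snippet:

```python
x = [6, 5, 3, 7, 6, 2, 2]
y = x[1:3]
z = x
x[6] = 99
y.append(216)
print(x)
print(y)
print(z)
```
[6, 5, 3, 7, 6, 2, 99]
[5, 3, 216]
[6, 5, 3, 7, 6, 2, 99]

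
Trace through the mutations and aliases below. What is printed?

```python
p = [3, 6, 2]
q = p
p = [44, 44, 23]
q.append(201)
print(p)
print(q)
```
[44, 44, 23]
[3, 6, 2, 201]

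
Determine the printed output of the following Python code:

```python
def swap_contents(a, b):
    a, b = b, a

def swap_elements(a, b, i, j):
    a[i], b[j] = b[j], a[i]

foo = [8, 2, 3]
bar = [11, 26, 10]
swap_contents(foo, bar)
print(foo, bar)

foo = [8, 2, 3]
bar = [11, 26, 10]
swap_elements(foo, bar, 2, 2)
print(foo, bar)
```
[8, 2, 3] [11, 26, 10]
[8, 2, 10] [11, 26, 3]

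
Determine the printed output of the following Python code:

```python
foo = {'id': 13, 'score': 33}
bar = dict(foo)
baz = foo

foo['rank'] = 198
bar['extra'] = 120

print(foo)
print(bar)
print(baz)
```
{'id': 13, 'score': 33, 'rank': 198}
{'id': 13, 'score': 33, 'extra': 120}
{'id': 13, 'score': 33, 'rank': 198}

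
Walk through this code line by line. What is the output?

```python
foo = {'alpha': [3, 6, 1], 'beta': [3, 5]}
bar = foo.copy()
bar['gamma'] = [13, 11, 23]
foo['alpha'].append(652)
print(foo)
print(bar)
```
{'alpha': [3, 6, 1, 652], 'beta': [3, 5]}
{'alpha': [3, 6, 1, 652], 'beta': [3, 5], 'gamma': [13, 11, 23]}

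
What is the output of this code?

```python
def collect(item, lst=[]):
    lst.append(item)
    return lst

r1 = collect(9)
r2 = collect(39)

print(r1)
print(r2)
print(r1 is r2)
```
[9, 39]
[9, 39]
True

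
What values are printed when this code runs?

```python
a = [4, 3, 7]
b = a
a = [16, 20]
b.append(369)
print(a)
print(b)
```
[16, 20]
[4, 3, 7, 369]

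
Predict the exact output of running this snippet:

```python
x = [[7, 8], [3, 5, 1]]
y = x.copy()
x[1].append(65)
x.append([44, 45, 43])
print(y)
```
[[7, 8], [3, 5, 1, 65]]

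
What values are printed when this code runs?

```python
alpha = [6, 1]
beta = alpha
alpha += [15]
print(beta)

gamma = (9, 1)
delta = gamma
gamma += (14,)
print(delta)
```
[6, 1, 15]
(9, 1)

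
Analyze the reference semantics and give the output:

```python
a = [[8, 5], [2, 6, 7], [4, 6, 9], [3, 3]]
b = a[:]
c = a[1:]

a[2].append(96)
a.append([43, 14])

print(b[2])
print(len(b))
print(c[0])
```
[4, 6, 9, 96]
4
[2, 6, 7]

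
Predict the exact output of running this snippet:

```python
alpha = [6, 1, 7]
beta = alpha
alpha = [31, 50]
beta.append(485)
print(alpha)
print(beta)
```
[31, 50]
[6, 1, 7, 485]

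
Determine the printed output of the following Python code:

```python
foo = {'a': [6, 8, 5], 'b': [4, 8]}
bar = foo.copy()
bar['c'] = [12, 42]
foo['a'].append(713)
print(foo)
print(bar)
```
{'a': [6, 8, 5, 713], 'b': [4, 8]}
{'a': [6, 8, 5, 713], 'b': [4, 8], 'c': [12, 42]}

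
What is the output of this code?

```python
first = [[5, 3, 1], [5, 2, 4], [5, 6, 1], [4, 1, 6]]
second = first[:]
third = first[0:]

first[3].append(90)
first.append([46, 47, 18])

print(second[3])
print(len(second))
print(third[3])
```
[4, 1, 6, 90]
4
[4, 1, 6, 90]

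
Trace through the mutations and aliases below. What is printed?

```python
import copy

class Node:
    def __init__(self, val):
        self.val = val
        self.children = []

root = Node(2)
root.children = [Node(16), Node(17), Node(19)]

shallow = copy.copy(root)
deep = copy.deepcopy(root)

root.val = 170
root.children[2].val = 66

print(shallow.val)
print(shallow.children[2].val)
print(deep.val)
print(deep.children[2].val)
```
2
66
2
19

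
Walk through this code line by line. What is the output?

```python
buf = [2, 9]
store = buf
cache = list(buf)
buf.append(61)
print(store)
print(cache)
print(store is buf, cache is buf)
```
[2, 9, 61]
[2, 9]
True False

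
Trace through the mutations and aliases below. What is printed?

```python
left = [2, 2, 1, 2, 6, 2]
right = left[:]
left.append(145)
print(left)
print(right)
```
[2, 2, 1, 2, 6, 2, 145]
[2, 2, 1, 2, 6, 2]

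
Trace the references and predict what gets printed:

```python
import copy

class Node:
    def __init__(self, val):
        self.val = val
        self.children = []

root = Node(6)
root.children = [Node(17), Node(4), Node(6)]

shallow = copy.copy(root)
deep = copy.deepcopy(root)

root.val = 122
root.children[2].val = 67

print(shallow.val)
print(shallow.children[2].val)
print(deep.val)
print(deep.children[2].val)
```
6
67
6
6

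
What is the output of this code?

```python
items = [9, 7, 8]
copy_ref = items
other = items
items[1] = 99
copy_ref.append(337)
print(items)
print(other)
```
[9, 99, 8, 337]
[9, 99, 8, 337]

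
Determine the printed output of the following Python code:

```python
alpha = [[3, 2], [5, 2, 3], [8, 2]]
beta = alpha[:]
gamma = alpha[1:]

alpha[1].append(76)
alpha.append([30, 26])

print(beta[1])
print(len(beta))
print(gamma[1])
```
[5, 2, 3, 76]
3
[8, 2]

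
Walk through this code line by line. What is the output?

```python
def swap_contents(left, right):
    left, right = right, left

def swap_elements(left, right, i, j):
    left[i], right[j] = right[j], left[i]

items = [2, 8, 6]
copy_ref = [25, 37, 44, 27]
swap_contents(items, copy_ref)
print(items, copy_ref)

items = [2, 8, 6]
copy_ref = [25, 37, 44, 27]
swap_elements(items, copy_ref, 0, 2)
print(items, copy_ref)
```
[2, 8, 6] [25, 37, 44, 27]
[44, 8, 6] [25, 37, 2, 27]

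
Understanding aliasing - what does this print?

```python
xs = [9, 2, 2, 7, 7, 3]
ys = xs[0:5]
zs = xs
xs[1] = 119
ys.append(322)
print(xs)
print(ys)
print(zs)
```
[9, 119, 2, 7, 7, 3]
[9, 2, 2, 7, 7, 322]
[9, 119, 2, 7, 7, 3]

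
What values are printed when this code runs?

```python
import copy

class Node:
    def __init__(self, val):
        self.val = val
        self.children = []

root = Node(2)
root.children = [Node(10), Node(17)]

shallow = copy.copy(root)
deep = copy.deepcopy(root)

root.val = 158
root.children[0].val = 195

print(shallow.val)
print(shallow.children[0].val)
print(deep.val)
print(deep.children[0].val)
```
2
195
2
10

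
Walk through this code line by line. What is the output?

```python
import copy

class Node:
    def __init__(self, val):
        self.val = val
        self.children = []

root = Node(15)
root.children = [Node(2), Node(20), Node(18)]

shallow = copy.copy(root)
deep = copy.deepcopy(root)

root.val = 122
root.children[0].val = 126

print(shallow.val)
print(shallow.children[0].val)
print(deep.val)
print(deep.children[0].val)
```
15
126
15
2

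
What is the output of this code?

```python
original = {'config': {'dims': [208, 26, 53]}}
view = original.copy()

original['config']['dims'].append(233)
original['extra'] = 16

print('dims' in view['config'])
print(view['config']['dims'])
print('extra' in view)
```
True
[208, 26, 53, 233]
False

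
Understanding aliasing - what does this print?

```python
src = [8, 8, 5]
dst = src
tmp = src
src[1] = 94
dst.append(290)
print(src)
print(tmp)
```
[8, 94, 5, 290]
[8, 94, 5, 290]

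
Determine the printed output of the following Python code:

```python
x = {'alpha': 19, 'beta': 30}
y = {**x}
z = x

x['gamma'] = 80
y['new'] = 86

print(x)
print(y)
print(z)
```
{'alpha': 19, 'beta': 30, 'gamma': 80}
{'alpha': 19, 'beta': 30, 'new': 86}
{'alpha': 19, 'beta': 30, 'gamma': 80}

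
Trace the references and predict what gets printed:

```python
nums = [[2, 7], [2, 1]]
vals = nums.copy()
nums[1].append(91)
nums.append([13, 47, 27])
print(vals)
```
[[2, 7], [2, 1, 91]]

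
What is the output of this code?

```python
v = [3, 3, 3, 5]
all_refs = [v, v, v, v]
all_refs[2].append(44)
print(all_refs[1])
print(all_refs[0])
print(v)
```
[3, 3, 3, 5, 44]
[3, 3, 3, 5, 44]
[3, 3, 3, 5, 44]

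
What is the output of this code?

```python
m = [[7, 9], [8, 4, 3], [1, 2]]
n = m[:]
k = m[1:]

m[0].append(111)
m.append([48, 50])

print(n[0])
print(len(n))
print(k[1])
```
[7, 9, 111]
3
[1, 2]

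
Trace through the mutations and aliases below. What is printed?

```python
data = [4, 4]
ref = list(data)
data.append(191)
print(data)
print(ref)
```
[4, 4, 191]
[4, 4]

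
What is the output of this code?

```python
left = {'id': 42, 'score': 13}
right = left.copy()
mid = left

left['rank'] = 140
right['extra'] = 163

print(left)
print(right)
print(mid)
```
{'id': 42, 'score': 13, 'rank': 140}
{'id': 42, 'score': 13, 'extra': 163}
{'id': 42, 'score': 13, 'rank': 140}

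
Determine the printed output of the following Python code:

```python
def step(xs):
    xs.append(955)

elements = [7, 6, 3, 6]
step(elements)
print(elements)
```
[7, 6, 3, 6, 955]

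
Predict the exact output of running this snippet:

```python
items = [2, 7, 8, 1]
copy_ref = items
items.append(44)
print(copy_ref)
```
[2, 7, 8, 1, 44]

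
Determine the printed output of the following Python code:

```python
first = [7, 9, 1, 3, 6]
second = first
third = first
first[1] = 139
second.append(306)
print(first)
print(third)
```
[7, 139, 1, 3, 6, 306]
[7, 139, 1, 3, 6, 306]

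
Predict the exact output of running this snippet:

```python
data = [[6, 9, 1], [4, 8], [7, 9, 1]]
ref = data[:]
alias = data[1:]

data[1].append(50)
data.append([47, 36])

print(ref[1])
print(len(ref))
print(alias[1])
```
[4, 8, 50]
3
[7, 9, 1]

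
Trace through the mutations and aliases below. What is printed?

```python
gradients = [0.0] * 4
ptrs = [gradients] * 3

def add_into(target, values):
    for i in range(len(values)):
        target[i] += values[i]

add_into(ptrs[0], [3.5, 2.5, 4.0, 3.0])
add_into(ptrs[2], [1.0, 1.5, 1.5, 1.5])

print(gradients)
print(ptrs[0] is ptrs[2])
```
[4.5, 4.0, 5.5, 4.5]
True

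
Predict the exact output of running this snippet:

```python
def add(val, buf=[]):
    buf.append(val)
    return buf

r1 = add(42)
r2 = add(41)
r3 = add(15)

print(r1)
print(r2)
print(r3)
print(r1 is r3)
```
[42, 41, 15]
[42, 41, 15]
[42, 41, 15]
True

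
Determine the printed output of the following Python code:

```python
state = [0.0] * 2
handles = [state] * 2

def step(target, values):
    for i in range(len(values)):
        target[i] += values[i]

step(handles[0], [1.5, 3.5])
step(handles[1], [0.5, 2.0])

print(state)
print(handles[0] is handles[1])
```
[2.0, 5.5]
True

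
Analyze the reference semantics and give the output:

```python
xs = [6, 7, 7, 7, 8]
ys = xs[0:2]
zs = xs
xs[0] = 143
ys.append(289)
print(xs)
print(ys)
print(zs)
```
[143, 7, 7, 7, 8]
[6, 7, 289]
[143, 7, 7, 7, 8]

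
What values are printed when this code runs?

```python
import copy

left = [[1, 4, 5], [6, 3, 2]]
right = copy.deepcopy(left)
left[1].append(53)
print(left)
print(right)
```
[[1, 4, 5], [6, 3, 2, 53]]
[[1, 4, 5], [6, 3, 2]]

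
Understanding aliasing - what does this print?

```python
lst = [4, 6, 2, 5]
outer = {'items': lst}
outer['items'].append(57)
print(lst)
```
[4, 6, 2, 5, 57]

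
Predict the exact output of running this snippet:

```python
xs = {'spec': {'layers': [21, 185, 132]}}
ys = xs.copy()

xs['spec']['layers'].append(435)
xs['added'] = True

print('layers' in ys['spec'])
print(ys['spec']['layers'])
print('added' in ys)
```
True
[21, 185, 132, 435]
False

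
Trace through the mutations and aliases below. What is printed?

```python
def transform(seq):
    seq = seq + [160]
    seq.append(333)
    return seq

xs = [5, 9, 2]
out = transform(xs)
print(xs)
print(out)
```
[5, 9, 2]
[5, 9, 2, 160, 333]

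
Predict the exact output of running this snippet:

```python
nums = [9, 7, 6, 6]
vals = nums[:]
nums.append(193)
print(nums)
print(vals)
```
[9, 7, 6, 6, 193]
[9, 7, 6, 6]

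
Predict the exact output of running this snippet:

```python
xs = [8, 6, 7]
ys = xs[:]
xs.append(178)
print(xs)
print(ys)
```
[8, 6, 7, 178]
[8, 6, 7]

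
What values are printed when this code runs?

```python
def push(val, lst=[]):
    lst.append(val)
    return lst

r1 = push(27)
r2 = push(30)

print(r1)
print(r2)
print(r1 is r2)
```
[27, 30]
[27, 30]
True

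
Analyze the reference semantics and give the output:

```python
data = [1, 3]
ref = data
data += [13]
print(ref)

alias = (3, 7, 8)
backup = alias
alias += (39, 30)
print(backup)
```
[1, 3, 13]
(3, 7, 8)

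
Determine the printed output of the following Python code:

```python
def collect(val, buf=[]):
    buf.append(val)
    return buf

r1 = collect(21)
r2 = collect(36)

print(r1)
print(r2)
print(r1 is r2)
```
[21, 36]
[21, 36]
True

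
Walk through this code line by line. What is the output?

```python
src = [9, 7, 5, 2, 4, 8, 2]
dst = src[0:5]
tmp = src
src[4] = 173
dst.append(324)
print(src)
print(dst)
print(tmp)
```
[9, 7, 5, 2, 173, 8, 2]
[9, 7, 5, 2, 4, 324]
[9, 7, 5, 2, 173, 8, 2]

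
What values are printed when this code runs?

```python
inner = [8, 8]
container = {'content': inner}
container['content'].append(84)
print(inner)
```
[8, 8, 84]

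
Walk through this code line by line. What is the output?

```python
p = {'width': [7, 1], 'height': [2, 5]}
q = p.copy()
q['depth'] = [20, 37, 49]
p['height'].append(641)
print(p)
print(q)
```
{'width': [7, 1], 'height': [2, 5, 641]}
{'width': [7, 1], 'height': [2, 5, 641], 'depth': [20, 37, 49]}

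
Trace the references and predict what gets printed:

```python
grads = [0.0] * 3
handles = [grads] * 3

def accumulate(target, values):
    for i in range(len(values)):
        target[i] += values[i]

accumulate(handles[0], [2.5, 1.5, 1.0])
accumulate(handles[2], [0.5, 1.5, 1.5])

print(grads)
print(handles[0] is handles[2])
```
[3.0, 3.0, 2.5]
True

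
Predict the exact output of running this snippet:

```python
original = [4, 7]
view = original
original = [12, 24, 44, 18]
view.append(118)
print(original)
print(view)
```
[12, 24, 44, 18]
[4, 7, 118]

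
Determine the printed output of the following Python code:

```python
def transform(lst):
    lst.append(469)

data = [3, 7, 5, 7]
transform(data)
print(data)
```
[3, 7, 5, 7, 469]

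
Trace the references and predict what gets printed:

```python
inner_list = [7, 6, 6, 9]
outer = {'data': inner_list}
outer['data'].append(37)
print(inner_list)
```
[7, 6, 6, 9, 37]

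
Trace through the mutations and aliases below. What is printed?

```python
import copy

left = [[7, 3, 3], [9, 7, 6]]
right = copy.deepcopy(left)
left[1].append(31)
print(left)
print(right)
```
[[7, 3, 3], [9, 7, 6, 31]]
[[7, 3, 3], [9, 7, 6]]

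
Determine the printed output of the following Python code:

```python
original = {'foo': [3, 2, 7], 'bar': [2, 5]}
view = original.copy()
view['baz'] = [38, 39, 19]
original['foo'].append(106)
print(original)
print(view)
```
{'foo': [3, 2, 7, 106], 'bar': [2, 5]}
{'foo': [3, 2, 7, 106], 'bar': [2, 5], 'baz': [38, 39, 19]}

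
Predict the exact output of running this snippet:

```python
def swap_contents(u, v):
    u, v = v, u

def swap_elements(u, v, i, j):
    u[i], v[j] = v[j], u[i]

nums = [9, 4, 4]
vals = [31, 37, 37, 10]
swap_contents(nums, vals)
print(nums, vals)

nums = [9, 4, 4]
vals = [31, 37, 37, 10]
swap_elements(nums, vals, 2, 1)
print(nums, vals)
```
[9, 4, 4] [31, 37, 37, 10]
[9, 4, 37] [31, 4, 37, 10]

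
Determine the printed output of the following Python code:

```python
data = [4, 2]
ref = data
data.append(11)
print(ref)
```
[4, 2, 11]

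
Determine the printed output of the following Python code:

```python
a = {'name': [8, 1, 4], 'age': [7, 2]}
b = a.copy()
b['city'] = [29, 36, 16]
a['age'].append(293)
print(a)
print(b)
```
{'name': [8, 1, 4], 'age': [7, 2, 293]}
{'name': [8, 1, 4], 'age': [7, 2, 293], 'city': [29, 36, 16]}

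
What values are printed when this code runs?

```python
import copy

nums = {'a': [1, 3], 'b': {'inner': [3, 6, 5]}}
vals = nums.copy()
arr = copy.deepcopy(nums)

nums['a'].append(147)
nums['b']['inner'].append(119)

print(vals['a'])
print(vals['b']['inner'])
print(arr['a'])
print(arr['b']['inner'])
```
[1, 3, 147]
[3, 6, 5, 119]
[1, 3]
[3, 6, 5]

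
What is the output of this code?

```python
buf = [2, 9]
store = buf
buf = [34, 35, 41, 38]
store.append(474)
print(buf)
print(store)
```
[34, 35, 41, 38]
[2, 9, 474]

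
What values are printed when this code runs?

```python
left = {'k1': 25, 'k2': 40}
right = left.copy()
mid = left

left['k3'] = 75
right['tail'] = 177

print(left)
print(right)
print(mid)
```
{'k1': 25, 'k2': 40, 'k3': 75}
{'k1': 25, 'k2': 40, 'tail': 177}
{'k1': 25, 'k2': 40, 'k3': 75}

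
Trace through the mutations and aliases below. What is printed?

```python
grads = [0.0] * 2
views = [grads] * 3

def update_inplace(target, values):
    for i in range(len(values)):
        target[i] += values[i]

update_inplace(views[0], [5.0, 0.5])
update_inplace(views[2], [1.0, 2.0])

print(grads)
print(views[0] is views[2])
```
[6.0, 2.5]
True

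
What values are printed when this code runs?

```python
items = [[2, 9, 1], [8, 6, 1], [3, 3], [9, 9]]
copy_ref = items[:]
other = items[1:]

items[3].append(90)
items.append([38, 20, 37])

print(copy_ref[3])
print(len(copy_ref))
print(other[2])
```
[9, 9, 90]
4
[9, 9, 90]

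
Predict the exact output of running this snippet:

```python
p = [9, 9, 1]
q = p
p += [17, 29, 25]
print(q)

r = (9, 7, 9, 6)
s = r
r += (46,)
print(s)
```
[9, 9, 1, 17, 29, 25]
(9, 7, 9, 6)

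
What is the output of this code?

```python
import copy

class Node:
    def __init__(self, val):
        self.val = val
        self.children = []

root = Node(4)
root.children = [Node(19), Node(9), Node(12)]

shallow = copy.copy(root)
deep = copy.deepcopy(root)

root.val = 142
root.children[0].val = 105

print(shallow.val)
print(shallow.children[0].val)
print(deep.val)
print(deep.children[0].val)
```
4
105
4
19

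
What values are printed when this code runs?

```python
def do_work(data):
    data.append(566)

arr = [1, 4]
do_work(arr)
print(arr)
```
[1, 4, 566]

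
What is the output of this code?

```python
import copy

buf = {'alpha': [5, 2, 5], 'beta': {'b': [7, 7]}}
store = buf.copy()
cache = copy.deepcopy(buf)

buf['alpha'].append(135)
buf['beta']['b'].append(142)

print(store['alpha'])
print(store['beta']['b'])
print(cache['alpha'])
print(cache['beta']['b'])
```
[5, 2, 5, 135]
[7, 7, 142]
[5, 2, 5]
[7, 7]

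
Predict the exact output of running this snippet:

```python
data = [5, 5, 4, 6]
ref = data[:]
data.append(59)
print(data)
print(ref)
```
[5, 5, 4, 6, 59]
[5, 5, 4, 6]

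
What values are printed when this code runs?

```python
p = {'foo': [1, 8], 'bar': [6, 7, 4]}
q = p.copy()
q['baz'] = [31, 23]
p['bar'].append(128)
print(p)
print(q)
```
{'foo': [1, 8], 'bar': [6, 7, 4, 128]}
{'foo': [1, 8], 'bar': [6, 7, 4, 128], 'baz': [31, 23]}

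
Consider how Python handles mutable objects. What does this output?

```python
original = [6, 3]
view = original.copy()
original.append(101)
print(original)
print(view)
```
[6, 3, 101]
[6, 3]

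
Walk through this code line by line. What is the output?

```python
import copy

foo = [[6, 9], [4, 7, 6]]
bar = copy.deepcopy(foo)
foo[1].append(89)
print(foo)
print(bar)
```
[[6, 9], [4, 7, 6, 89]]
[[6, 9], [4, 7, 6]]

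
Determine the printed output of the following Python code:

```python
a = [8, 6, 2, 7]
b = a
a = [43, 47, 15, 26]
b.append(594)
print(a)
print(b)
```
[43, 47, 15, 26]
[8, 6, 2, 7, 594]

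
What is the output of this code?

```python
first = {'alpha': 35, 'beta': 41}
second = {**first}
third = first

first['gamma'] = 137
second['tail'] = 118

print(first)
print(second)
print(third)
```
{'alpha': 35, 'beta': 41, 'gamma': 137}
{'alpha': 35, 'beta': 41, 'tail': 118}
{'alpha': 35, 'beta': 41, 'gamma': 137}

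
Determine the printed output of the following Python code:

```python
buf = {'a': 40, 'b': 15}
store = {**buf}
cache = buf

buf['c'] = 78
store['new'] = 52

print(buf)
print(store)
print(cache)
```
{'a': 40, 'b': 15, 'c': 78}
{'a': 40, 'b': 15, 'new': 52}
{'a': 40, 'b': 15, 'c': 78}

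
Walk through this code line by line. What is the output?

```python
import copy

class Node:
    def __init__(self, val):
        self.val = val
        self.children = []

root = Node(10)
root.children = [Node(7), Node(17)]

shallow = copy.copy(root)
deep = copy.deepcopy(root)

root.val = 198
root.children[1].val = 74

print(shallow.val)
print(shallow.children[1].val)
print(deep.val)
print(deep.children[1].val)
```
10
74
10
17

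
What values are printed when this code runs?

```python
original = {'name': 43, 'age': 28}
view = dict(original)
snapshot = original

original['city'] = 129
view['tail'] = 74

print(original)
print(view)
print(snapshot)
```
{'name': 43, 'age': 28, 'city': 129}
{'name': 43, 'age': 28, 'tail': 74}
{'name': 43, 'age': 28, 'city': 129}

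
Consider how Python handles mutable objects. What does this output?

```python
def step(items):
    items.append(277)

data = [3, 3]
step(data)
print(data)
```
[3, 3, 277]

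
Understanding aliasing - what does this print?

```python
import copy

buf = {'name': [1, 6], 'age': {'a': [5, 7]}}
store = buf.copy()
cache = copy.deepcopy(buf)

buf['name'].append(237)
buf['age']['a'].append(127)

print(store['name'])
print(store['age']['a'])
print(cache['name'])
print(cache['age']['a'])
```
[1, 6, 237]
[5, 7, 127]
[1, 6]
[5, 7]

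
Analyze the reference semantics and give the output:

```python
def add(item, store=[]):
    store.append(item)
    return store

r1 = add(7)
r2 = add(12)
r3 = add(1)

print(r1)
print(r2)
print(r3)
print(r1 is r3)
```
[7, 12, 1]
[7, 12, 1]
[7, 12, 1]
True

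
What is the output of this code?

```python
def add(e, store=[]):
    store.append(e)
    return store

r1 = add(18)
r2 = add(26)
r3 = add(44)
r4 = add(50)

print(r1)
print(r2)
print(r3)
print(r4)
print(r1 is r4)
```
[18, 26, 44, 50]
[18, 26, 44, 50]
[18, 26, 44, 50]
[18, 26, 44, 50]
True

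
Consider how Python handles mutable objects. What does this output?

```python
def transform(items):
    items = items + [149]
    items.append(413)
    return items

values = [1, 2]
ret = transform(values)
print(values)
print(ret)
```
[1, 2]
[1, 2, 149, 413]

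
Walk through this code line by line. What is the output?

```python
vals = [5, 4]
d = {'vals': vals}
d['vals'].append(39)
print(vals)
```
[5, 4, 39]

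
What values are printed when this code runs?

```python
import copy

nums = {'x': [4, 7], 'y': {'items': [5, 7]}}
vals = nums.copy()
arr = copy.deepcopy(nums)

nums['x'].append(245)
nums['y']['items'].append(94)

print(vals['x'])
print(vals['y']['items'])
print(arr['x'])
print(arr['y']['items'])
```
[4, 7, 245]
[5, 7, 94]
[4, 7]
[5, 7]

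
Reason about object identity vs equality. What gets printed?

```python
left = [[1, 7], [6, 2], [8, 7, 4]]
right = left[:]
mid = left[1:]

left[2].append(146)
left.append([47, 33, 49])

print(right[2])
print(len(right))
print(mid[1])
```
[8, 7, 4, 146]
3
[8, 7, 4, 146]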